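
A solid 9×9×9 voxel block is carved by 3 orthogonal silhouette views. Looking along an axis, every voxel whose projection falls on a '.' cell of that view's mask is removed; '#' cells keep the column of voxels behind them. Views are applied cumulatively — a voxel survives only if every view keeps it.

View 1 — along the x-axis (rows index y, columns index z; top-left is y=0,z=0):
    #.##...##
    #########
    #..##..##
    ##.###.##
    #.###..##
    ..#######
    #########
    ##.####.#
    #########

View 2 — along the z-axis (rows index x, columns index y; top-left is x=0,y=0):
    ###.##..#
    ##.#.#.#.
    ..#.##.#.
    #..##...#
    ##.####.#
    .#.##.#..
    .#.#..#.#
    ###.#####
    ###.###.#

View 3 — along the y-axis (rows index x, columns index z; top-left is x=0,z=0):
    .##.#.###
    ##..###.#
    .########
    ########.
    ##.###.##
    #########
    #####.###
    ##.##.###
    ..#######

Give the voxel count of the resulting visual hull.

285 voxels

full grid |V| = 729
V1 x: intersect with YZ mask (64 set) -- 576 left
V2 z: intersect with XY mask (49 set) -- 352 left
V3 y: intersect with XZ mask (66 set) -- 285 left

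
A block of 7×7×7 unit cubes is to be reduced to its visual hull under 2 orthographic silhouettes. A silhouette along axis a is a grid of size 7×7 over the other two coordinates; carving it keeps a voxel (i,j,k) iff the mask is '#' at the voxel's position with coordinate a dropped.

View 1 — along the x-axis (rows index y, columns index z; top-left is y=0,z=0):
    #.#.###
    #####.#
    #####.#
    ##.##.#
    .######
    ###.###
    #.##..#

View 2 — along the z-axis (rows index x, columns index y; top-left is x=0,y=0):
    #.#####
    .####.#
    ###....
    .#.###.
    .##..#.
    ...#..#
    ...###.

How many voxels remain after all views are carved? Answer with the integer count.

full grid |V| = 343
carve view 1 (along x, YZ-mask fill 38/49): 266 voxels remain
carve view 2 (along z, XY-mask fill 26/49): 143 voxels remain

143 voxels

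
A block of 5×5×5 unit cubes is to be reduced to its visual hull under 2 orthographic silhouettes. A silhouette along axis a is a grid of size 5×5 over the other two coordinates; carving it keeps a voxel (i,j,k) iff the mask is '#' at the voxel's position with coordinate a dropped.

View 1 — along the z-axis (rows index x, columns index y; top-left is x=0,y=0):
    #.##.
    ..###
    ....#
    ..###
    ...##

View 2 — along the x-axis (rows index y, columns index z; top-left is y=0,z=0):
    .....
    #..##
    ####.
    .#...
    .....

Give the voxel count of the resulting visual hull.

initial block: 5^3 = 125
V1 z: intersect with XY mask (12 set) -- 60 left
V2 x: intersect with YZ mask (8 set) -- 16 left

voxel count = 16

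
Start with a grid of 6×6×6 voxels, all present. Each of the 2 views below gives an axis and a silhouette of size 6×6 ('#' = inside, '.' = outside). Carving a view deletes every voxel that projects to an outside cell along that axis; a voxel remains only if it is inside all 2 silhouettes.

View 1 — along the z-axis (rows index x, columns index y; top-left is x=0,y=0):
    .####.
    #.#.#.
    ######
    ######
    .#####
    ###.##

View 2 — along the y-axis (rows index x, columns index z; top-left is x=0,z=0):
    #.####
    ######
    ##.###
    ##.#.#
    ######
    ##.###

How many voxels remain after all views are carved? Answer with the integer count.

remaining voxels: 147

full grid |V| = 216
  1. axis=2 (XY plane), |mask|=29  ⇒  voxels=174
  2. axis=1 (XZ plane), |mask|=31  ⇒  voxels=147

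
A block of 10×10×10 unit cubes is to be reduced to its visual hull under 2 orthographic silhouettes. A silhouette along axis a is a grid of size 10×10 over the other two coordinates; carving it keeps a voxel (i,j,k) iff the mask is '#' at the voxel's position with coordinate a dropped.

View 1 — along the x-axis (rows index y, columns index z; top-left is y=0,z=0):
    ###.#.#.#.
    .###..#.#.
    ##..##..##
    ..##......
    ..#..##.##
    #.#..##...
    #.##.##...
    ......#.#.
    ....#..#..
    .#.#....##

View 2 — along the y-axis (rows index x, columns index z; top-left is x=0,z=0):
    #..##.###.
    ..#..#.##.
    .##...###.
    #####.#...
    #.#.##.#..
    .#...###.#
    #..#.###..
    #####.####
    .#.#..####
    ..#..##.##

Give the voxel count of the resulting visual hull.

start: 10×10×10 = 1000 voxels
carve view 1 (along x, YZ-mask fill 41/100): 410 voxels remain
carve view 2 (along y, XZ-mask fill 56/100): 232 voxels remain

|visual hull| = 232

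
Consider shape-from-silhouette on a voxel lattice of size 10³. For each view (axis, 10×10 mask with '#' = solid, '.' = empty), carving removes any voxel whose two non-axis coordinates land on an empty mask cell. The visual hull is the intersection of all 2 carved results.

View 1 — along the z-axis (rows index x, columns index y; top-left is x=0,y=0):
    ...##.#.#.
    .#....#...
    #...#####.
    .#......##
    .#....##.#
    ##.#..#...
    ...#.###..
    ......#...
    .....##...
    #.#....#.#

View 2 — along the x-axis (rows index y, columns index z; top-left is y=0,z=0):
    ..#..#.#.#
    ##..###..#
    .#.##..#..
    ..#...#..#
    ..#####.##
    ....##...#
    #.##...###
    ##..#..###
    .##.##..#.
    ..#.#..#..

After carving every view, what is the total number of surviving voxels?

|visual hull| = 168

before carving: 1000 voxels (10×10×10)
after view 1 [z-axis, 34 of 100 cells solid] → remaining = 340
after view 2 [x-axis, 47 of 100 cells solid] → remaining = 168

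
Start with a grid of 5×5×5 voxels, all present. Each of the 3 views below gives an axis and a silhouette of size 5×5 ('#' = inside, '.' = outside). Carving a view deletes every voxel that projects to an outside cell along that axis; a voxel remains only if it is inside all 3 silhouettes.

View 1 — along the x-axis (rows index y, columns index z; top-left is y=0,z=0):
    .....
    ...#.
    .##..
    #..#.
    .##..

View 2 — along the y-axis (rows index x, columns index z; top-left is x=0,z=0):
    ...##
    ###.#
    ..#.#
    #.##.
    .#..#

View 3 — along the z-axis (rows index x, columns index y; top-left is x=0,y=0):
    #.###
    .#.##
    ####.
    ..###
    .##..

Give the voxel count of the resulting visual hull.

full grid |V| = 125
carve view 1 (along x, YZ-mask fill 7/25): 35 voxels remain
carve view 2 (along y, XZ-mask fill 13/25): 16 voxels remain
carve view 3 (along z, XY-mask fill 16/25): 10 voxels remain

10 voxels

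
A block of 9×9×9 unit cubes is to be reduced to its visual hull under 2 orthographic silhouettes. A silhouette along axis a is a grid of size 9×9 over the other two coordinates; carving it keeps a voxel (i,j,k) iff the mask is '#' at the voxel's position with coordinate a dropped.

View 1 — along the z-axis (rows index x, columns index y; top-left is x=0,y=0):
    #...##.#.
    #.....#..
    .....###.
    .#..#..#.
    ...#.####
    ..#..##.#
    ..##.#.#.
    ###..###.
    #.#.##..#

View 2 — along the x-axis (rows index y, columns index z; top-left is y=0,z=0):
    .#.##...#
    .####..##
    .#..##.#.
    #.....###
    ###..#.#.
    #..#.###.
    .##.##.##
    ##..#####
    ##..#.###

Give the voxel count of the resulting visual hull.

start: 9×9×9 = 729 voxels
step 1: project along z, AND mask (36/81) → |grid| = 324
step 2: project along x, AND mask (47/81) → |grid| = 192

voxel count = 192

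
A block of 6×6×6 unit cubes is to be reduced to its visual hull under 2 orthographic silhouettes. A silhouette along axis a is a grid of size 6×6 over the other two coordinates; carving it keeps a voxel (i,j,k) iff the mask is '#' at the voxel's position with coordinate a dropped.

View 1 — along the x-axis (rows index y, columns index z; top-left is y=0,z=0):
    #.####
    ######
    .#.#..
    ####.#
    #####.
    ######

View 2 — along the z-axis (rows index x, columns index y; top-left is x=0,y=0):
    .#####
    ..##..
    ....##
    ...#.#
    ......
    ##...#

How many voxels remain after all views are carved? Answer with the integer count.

before carving: 216 voxels (6×6×6)
step 1: project along x, AND mask (29/36) → |grid| = 174
step 2: project along z, AND mask (14/36) → |grid| = 70

|visual hull| = 70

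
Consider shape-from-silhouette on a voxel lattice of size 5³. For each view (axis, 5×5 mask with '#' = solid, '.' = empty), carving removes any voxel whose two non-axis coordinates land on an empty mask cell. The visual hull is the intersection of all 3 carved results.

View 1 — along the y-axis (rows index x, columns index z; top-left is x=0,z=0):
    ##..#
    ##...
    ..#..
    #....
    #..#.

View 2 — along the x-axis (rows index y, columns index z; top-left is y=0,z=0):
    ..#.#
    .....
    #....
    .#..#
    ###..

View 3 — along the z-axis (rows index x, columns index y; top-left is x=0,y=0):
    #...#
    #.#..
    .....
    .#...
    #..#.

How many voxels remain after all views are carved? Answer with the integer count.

start: 5×5×5 = 125 voxels
[1] y-view keeps 9 columns → grid now 45
[2] x-view keeps 8 columns → grid now 16
[3] z-view keeps 7 columns → grid now 4

4 voxels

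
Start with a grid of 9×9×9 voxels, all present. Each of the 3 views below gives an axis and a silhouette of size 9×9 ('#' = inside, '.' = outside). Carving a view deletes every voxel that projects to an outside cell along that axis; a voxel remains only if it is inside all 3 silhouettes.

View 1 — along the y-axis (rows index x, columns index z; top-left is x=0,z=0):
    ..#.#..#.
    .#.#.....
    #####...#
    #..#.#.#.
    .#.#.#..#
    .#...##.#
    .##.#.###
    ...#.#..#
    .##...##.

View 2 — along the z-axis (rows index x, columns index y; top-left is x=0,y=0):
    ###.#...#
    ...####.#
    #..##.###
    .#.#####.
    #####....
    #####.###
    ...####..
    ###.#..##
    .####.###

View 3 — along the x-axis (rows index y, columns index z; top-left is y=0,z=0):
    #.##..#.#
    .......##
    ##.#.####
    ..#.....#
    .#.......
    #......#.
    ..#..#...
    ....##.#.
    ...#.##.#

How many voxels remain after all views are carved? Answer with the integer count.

voxel count = 69

initial block: 9^3 = 729
V1 y: intersect with XZ mask (36 set) -- 324 left
V2 z: intersect with XY mask (52 set) -- 207 left
V3 x: intersect with YZ mask (28 set) -- 69 left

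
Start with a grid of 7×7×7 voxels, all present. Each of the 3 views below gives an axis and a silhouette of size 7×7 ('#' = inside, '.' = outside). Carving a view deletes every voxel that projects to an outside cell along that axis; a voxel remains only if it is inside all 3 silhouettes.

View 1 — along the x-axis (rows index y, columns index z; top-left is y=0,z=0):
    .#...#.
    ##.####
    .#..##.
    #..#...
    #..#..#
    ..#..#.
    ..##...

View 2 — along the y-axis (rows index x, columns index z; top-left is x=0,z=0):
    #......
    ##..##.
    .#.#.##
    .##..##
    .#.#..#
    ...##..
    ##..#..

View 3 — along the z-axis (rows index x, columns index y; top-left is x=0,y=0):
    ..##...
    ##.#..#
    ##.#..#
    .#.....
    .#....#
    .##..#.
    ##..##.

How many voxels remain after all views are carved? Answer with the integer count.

full grid |V| = 343
after view 1 [x-axis, 20 of 49 cells solid] → remaining = 140
after view 2 [y-axis, 21 of 49 cells solid] → remaining = 62
after view 3 [z-axis, 20 of 49 cells solid] → remaining = 31

remaining voxels: 31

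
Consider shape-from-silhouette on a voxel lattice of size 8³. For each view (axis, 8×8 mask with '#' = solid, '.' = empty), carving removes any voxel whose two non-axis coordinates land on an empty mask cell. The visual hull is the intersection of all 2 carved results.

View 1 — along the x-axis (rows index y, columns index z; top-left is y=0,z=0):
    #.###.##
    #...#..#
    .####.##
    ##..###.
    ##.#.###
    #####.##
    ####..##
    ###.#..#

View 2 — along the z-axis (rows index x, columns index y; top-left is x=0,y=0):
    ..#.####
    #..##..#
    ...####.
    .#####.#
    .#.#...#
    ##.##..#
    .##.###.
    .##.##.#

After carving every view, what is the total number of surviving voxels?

before carving: 512 voxels (8×8×8)
V1 x: intersect with YZ mask (44 set) -- 352 left
V2 z: intersect with XY mask (37 set) -- 201 left

|visual hull| = 201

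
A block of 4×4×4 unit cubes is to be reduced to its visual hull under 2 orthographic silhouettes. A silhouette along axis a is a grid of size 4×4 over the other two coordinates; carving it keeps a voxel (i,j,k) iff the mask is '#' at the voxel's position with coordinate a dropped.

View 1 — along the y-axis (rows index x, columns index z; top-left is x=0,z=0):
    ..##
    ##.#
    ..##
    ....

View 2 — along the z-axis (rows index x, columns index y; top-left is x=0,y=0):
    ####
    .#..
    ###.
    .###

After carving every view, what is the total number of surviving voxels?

full grid |V| = 64
after view 1 [y-axis, 7 of 16 cells solid] → remaining = 28
after view 2 [z-axis, 11 of 16 cells solid] → remaining = 17

remaining voxels: 17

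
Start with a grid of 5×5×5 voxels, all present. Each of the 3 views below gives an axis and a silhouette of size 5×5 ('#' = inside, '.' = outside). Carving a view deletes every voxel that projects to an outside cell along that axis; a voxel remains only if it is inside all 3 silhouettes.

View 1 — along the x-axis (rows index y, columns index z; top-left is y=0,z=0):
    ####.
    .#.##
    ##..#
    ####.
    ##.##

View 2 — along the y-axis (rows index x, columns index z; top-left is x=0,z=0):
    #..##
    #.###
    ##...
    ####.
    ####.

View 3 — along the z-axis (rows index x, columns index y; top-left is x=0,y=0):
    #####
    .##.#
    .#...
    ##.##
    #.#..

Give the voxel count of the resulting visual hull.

before carving: 125 voxels (5×5×5)
[1] x-view keeps 18 columns → grid now 90
[2] y-view keeps 17 columns → grid now 63
[3] z-view keeps 15 columns → grid now 38

38 voxels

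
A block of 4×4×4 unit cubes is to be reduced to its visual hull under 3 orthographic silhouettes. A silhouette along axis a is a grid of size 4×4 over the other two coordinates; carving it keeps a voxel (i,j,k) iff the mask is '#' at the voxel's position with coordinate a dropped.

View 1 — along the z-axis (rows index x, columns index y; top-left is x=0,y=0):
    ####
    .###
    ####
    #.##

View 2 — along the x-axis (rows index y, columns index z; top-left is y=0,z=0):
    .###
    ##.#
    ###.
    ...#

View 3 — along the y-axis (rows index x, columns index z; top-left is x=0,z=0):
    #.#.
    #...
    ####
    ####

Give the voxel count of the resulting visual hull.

voxel count = 23

before carving: 64 voxels (4×4×4)
after view 1 [z-axis, 14 of 16 cells solid] → remaining = 56
after view 2 [x-axis, 10 of 16 cells solid] → remaining = 34
after view 3 [y-axis, 11 of 16 cells solid] → remaining = 23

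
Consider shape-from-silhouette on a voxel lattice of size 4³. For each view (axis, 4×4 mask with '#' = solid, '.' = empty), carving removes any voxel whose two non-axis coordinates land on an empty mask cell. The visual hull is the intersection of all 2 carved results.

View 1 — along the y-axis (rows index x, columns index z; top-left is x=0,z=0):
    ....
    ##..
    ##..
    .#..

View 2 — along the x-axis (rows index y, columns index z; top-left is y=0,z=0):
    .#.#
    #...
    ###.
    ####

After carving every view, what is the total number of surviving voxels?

full grid |V| = 64
  1. axis=1 (XZ plane), |mask|=5  ⇒  voxels=20
  2. axis=0 (YZ plane), |mask|=10  ⇒  voxels=15

15 voxels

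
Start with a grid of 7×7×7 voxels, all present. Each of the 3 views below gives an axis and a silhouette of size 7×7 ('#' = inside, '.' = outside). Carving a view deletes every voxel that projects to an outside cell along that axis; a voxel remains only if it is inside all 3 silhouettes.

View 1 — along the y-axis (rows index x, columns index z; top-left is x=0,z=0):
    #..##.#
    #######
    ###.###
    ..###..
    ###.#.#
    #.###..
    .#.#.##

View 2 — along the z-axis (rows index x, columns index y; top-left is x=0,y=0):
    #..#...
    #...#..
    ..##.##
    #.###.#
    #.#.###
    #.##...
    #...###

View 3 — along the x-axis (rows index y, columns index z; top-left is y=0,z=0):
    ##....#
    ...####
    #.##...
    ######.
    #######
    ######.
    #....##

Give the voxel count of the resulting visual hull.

voxel count = 73

before carving: 343 voxels (7×7×7)
step 1: project along y, AND mask (33/49) → |grid| = 231
step 2: project along z, AND mask (25/49) → |grid| = 114
step 3: project along x, AND mask (32/49) → |grid| = 73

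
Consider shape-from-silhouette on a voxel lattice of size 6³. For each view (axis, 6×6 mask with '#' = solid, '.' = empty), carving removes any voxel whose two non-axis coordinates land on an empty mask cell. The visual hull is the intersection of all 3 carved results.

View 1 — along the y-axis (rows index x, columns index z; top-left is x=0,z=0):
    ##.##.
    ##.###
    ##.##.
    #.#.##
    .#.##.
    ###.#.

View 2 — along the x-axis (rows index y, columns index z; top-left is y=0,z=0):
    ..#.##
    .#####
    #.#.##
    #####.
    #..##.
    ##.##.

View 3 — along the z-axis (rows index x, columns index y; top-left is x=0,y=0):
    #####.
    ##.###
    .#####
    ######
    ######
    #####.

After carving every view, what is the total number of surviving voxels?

voxel count = 90

start: 6×6×6 = 216 voxels
  1. axis=1 (XZ plane), |mask|=24  ⇒  voxels=144
  2. axis=0 (YZ plane), |mask|=24  ⇒  voxels=101
  3. axis=2 (XY plane), |mask|=32  ⇒  voxels=90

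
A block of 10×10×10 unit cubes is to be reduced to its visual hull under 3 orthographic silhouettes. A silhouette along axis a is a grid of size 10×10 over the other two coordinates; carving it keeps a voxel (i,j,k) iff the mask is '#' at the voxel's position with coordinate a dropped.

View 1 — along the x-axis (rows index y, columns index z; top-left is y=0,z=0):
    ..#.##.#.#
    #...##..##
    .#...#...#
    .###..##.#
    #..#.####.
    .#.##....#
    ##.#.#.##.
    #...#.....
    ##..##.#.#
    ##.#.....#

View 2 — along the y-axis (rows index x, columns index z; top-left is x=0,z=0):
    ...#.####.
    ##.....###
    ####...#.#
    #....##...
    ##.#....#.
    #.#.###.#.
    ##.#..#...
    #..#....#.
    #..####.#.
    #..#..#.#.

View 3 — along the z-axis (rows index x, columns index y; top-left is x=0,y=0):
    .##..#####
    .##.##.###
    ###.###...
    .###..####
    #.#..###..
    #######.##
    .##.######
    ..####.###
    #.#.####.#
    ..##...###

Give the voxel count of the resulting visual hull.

|visual hull| = 135

start: 10×10×10 = 1000 voxels
V1 x: intersect with YZ mask (47 set) -- 470 left
V2 y: intersect with XZ mask (46 set) -- 213 left
V3 z: intersect with XY mask (68 set) -- 135 left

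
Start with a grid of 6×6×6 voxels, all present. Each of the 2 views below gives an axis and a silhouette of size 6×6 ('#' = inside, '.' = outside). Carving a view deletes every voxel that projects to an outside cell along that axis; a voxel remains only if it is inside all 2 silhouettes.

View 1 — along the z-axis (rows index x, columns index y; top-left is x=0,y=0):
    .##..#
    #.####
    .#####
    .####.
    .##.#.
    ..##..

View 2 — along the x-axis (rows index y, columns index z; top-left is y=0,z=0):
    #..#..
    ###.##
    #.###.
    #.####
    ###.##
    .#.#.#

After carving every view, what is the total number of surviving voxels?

start: 6×6×6 = 216 voxels
V1 z: intersect with XY mask (22 set) -- 132 left
V2 x: intersect with YZ mask (24 set) -- 95 left

95 voxels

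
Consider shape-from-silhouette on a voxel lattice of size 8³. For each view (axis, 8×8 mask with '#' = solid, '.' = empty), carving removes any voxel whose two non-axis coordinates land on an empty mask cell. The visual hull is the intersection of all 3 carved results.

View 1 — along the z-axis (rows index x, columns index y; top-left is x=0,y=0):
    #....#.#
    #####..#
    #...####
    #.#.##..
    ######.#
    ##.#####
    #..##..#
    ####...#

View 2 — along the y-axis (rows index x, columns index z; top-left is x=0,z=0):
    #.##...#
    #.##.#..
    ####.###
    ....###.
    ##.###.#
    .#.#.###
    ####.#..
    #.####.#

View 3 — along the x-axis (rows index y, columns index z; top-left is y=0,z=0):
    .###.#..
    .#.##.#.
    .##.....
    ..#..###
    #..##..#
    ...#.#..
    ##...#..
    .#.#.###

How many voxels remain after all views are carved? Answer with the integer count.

|visual hull| = 98

before carving: 512 voxels (8×8×8)
  1. axis=2 (XY plane), |mask|=41  ⇒  voxels=328
  2. axis=1 (XZ plane), |mask|=40  ⇒  voxels=210
  3. axis=0 (YZ plane), |mask|=28  ⇒  voxels=98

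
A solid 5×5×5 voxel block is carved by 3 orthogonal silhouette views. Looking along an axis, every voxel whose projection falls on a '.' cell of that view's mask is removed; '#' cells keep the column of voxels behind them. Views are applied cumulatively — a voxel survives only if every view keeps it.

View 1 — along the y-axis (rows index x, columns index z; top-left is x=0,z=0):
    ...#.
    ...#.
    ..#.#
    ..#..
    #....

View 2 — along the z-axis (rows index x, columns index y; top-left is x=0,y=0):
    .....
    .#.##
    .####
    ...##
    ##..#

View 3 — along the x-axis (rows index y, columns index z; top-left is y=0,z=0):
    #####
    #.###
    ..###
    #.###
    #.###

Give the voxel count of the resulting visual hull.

16 voxels

initial block: 5^3 = 125
[1] y-view keeps 6 columns → grid now 30
[2] z-view keeps 12 columns → grid now 16
[3] x-view keeps 20 columns → grid now 16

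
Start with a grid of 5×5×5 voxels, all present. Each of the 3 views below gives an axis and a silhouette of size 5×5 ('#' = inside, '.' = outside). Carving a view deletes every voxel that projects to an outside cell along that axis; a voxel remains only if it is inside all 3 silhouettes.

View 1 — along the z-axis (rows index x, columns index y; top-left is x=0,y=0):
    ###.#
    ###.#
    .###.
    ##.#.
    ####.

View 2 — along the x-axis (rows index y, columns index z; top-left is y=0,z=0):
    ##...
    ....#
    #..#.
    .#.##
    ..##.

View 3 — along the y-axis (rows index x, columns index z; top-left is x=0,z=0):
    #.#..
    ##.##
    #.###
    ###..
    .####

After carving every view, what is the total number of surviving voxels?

start: 5×5×5 = 125 voxels
[1] z-view keeps 18 columns → grid now 90
[2] x-view keeps 10 columns → grid now 34
[3] y-view keeps 17 columns → grid now 23

23 voxels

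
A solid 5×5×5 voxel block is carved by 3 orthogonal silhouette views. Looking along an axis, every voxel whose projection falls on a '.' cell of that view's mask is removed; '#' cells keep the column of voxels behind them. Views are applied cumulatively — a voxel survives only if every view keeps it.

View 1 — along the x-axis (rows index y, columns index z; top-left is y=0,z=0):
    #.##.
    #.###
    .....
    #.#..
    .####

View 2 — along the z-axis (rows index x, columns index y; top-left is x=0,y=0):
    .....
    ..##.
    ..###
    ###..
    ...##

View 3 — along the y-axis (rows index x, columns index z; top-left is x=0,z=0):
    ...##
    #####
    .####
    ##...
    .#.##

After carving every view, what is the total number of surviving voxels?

voxel count = 12

full grid |V| = 125
  1. axis=0 (YZ plane), |mask|=13  ⇒  voxels=65
  2. axis=2 (XY plane), |mask|=10  ⇒  voxels=21
  3. axis=1 (XZ plane), |mask|=16  ⇒  voxels=12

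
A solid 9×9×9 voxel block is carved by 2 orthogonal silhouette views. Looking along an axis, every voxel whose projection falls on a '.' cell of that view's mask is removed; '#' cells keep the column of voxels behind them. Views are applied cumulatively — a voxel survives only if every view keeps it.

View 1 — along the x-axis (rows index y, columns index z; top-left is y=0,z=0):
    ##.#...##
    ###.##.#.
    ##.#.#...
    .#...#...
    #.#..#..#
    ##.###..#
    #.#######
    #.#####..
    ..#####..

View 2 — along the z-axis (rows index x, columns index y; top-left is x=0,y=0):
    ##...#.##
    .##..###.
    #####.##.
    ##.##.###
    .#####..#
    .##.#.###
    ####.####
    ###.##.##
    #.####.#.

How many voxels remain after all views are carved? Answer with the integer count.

|visual hull| = 294

before carving: 729 voxels (9×9×9)
V1 x: intersect with YZ mask (46 set) -- 414 left
V2 z: intersect with XY mask (57 set) -- 294 left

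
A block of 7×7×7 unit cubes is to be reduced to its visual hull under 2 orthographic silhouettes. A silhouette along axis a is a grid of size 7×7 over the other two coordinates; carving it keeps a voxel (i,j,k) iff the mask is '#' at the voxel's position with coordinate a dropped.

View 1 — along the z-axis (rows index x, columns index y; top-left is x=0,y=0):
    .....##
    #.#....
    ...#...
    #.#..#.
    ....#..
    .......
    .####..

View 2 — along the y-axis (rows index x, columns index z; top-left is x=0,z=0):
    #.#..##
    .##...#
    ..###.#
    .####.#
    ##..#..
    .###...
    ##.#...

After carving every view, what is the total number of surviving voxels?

48 voxels

start: 7×7×7 = 343 voxels
step 1: project along z, AND mask (13/49) → |grid| = 91
step 2: project along y, AND mask (25/49) → |grid| = 48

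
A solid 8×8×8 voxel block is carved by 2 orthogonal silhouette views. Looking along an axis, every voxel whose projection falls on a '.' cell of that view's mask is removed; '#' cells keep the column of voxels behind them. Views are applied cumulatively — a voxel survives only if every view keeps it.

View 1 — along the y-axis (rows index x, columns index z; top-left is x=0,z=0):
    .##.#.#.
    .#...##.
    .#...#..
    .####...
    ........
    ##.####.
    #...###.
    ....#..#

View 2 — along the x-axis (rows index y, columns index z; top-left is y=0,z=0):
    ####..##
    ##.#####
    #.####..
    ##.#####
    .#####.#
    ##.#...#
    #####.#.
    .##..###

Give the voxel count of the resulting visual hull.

before carving: 512 voxels (8×8×8)
after view 1 [y-axis, 25 of 64 cells solid] → remaining = 200
after view 2 [x-axis, 46 of 64 cells solid] → remaining = 142

voxel count = 142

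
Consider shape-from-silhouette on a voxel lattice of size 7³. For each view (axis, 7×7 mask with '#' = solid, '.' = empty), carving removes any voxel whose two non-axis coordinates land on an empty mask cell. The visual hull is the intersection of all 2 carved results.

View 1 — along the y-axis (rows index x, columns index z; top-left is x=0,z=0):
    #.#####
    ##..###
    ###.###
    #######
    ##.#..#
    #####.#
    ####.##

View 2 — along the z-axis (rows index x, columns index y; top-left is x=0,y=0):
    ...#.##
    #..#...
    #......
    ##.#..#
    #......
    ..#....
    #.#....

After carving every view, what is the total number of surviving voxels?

remaining voxels: 84

full grid |V| = 343
carve view 1 (along y, XZ-mask fill 40/49): 280 voxels remain
carve view 2 (along z, XY-mask fill 14/49): 84 voxels remain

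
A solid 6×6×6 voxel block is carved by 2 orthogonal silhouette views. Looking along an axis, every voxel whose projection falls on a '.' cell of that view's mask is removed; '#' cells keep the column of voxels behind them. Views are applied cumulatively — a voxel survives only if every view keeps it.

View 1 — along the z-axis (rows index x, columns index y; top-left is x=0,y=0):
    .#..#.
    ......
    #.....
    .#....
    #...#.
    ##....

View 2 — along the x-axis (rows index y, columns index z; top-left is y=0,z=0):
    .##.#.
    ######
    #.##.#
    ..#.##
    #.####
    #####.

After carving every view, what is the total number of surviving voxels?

remaining voxels: 37

initial block: 6^3 = 216
after view 1 [z-axis, 8 of 36 cells solid] → remaining = 48
after view 2 [x-axis, 26 of 36 cells solid] → remaining = 37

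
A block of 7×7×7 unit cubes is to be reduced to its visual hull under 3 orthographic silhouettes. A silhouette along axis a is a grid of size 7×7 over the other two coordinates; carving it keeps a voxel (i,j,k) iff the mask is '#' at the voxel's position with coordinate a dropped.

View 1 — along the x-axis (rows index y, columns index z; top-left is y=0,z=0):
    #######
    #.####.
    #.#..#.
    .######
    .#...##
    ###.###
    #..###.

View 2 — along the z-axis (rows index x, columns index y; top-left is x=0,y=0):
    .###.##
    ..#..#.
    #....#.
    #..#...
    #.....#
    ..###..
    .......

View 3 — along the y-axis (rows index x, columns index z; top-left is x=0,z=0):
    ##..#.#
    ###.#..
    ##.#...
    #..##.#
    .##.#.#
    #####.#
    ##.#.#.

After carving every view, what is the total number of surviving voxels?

start: 7×7×7 = 343 voxels
after view 1 [x-axis, 34 of 49 cells solid] → remaining = 238
after view 2 [z-axis, 16 of 49 cells solid] → remaining = 82
after view 3 [y-axis, 29 of 49 cells solid] → remaining = 44

44 voxels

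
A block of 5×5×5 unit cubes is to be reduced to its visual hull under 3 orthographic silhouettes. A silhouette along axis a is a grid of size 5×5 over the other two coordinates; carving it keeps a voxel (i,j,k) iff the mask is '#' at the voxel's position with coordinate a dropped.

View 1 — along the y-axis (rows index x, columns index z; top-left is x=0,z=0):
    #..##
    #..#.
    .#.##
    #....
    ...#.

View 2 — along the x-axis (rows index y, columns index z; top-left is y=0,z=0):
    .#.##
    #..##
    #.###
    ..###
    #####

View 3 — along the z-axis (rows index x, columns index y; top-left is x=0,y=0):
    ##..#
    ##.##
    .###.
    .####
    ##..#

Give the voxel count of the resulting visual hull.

|visual hull| = 26

full grid |V| = 125
  1. axis=1 (XZ plane), |mask|=10  ⇒  voxels=50
  2. axis=0 (YZ plane), |mask|=18  ⇒  voxels=41
  3. axis=2 (XY plane), |mask|=17  ⇒  voxels=26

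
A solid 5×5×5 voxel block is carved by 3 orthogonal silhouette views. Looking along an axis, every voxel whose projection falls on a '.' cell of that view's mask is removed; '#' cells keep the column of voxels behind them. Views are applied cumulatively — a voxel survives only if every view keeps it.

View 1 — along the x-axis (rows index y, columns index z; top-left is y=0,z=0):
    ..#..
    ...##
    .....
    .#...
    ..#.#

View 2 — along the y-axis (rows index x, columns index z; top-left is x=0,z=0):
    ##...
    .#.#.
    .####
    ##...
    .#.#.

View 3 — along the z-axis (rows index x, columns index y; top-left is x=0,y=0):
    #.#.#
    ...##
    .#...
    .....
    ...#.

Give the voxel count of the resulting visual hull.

|visual hull| = 4

before carving: 125 voxels (5×5×5)
after view 1 [x-axis, 6 of 25 cells solid] → remaining = 30
after view 2 [y-axis, 12 of 25 cells solid] → remaining = 12
after view 3 [z-axis, 7 of 25 cells solid] → remaining = 4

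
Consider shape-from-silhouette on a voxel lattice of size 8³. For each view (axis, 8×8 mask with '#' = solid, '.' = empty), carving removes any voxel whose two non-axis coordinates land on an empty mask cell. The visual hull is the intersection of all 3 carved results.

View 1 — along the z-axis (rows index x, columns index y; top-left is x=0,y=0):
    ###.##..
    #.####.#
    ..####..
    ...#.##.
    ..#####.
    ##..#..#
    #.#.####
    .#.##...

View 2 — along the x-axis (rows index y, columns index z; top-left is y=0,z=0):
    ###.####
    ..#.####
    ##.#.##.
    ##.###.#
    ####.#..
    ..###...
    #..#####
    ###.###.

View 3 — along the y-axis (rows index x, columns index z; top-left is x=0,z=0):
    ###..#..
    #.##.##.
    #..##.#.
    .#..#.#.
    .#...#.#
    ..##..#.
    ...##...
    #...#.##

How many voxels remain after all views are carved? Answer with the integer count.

start: 8×8×8 = 512 voxels
carve view 1 (along z, XY-mask fill 36/64): 288 voxels remain
carve view 2 (along x, YZ-mask fill 43/64): 187 voxels remain
carve view 3 (along y, XZ-mask fill 28/64): 82 voxels remain

remaining voxels: 82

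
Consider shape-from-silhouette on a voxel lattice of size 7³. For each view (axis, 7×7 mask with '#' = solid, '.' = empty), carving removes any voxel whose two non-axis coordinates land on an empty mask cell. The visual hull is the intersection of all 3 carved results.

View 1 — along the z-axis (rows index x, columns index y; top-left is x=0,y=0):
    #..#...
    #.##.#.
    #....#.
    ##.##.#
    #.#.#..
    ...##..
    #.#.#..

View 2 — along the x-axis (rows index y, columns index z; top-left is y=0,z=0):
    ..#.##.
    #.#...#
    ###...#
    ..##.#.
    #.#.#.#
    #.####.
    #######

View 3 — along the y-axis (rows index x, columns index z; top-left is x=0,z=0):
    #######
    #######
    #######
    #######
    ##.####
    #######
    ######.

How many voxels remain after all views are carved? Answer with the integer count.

start: 7×7×7 = 343 voxels
[1] z-view keeps 21 columns → grid now 147
[2] x-view keeps 29 columns → grid now 78
[3] y-view keeps 47 columns → grid now 73

|visual hull| = 73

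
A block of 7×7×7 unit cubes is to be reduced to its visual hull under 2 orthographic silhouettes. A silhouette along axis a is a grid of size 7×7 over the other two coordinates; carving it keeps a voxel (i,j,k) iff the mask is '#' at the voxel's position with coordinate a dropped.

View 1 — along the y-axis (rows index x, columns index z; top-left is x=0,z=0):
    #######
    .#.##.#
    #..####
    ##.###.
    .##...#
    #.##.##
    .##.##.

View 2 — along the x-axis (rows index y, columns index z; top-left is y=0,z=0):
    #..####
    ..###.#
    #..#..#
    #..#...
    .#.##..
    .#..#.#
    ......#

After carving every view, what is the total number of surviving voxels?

before carving: 343 voxels (7×7×7)
after view 1 [y-axis, 33 of 49 cells solid] → remaining = 231
after view 2 [x-axis, 21 of 49 cells solid] → remaining = 101

voxel count = 101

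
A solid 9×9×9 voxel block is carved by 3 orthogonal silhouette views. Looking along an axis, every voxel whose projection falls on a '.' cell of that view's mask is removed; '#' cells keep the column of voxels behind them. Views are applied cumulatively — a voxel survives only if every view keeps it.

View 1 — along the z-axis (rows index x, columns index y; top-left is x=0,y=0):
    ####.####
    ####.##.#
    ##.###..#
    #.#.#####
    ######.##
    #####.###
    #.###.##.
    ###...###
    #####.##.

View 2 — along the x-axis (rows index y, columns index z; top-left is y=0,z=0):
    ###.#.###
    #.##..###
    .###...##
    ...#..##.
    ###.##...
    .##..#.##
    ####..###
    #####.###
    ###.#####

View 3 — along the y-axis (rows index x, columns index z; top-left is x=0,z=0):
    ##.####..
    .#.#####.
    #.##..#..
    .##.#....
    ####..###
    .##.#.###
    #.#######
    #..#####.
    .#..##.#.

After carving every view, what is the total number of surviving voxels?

start: 9×9×9 = 729 voxels
V1 z: intersect with XY mask (63 set) -- 567 left
V2 x: intersect with YZ mask (54 set) -- 382 left
V3 y: intersect with XZ mask (50 set) -- 230 left

|visual hull| = 230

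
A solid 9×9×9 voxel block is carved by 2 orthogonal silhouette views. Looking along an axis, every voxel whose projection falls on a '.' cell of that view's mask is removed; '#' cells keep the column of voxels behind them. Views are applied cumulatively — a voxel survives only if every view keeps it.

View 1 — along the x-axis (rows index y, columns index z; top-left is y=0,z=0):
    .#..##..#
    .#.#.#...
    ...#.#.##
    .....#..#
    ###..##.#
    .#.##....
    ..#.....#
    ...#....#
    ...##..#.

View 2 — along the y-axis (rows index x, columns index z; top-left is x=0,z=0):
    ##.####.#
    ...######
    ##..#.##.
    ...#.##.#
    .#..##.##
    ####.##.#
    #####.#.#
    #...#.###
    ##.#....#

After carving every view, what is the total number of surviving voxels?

voxel count = 170

before carving: 729 voxels (9×9×9)
after view 1 [x-axis, 29 of 81 cells solid] → remaining = 261
after view 2 [y-axis, 50 of 81 cells solid] → remaining = 170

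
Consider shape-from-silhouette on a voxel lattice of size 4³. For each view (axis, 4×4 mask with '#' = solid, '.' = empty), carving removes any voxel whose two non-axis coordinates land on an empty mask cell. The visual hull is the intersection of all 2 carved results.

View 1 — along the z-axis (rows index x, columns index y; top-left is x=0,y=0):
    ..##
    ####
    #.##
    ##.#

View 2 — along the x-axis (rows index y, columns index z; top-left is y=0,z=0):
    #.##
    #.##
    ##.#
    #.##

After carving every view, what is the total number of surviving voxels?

start: 4×4×4 = 64 voxels
  1. axis=2 (XY plane), |mask|=12  ⇒  voxels=48
  2. axis=0 (YZ plane), |mask|=12  ⇒  voxels=36

remaining voxels: 36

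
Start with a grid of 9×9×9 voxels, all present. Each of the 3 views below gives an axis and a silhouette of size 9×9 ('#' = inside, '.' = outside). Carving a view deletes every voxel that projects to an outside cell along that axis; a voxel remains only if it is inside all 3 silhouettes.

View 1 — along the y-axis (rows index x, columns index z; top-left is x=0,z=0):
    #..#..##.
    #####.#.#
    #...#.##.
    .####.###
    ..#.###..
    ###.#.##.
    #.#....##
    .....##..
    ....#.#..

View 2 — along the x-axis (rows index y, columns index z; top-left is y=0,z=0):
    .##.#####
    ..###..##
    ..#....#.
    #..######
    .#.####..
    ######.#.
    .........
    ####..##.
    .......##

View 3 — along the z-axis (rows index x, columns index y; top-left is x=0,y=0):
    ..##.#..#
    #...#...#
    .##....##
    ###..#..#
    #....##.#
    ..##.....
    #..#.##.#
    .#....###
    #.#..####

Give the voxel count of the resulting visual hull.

voxel count = 75

initial block: 9^3 = 729
after view 1 [y-axis, 40 of 81 cells solid] → remaining = 360
after view 2 [x-axis, 41 of 81 cells solid] → remaining = 184
after view 3 [z-axis, 37 of 81 cells solid] → remaining = 75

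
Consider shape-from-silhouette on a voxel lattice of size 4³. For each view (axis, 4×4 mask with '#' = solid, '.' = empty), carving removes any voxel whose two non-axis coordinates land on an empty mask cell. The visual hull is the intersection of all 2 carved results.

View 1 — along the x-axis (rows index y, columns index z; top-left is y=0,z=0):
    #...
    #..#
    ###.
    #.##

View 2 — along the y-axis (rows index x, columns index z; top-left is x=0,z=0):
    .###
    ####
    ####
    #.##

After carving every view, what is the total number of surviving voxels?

before carving: 64 voxels (4×4×4)
V1 x: intersect with YZ mask (9 set) -- 36 left
V2 y: intersect with XZ mask (14 set) -- 31 left

|visual hull| = 31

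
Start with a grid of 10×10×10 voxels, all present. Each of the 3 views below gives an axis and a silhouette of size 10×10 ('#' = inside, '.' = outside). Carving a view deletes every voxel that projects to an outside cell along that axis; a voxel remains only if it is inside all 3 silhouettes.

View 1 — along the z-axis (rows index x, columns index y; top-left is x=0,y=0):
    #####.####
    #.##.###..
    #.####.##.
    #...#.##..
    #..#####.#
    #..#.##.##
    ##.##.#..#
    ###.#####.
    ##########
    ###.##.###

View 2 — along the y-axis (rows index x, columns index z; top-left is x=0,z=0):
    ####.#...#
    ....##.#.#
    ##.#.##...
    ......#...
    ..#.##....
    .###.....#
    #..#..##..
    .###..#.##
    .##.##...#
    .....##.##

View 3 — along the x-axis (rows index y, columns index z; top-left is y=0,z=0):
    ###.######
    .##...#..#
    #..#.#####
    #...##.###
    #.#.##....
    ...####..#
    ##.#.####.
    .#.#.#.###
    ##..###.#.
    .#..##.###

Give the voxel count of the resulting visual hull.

before carving: 1000 voxels (10×10×10)
V1 z: intersect with XY mask (71 set) -- 710 left
V2 y: intersect with XZ mask (42 set) -- 316 left
V3 x: intersect with YZ mask (60 set) -- 194 left

|visual hull| = 194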